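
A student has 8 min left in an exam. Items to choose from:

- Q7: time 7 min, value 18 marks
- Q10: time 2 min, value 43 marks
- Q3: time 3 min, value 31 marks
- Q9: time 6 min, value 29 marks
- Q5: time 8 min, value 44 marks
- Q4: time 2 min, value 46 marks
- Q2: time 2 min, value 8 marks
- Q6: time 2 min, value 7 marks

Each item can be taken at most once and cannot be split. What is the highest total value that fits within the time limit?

120 marks

Check high-value combinations within 8 min:
- Q10+Q3+Q4: time 2+3+2=7, value 43+31+46=120
- Q10+Q4+Q2+Q6: time 2+2+2+2=8, value 43+46+8+7=104
- Q10+Q4+Q2: time 2+2+2=6, value 43+46+8=97
- Q10+Q4+Q6: time 2+2+2=6, value 43+46+7=96
- Q10+Q4: time 2+2=4, value 43+46=89
Best: 120 marks.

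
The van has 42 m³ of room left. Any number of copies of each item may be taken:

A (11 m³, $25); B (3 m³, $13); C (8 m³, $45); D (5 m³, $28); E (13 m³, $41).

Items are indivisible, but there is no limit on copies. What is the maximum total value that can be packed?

Best value-per-unit is C at 45/8; filling with it alone gives 5×45 = 225.
Optimal mix: 4×C + 2×D → volume 42, value 236.

$236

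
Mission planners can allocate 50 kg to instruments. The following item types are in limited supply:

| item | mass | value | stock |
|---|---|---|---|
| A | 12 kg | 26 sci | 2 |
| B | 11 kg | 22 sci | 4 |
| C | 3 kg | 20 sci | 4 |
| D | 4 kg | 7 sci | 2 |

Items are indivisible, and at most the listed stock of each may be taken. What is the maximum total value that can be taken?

Top feasible selections:
- 1×A + 2×B + 4×C + 1×D: mass 50, value 157
- 2×A + 1×B + 4×C: mass 47, value 154
Best: 157 sci.

157 sci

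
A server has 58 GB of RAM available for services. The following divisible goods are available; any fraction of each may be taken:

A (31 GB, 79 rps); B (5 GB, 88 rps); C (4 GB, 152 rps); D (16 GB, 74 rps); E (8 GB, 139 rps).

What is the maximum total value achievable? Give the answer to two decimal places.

Take in order of value per unit:
- C (152/4 per unit): all 4 → value 152, running total 152.00
- B (88/5 per unit): all 5 → value 88, running total 240.00
- E (139/8 per unit): all 8 → value 139, running total 379.00
- D (74/16 per unit): all 16 → value 74, running total 453.00
- A (79/31 per unit): 25 of 31 → value 25×79/31 = 63.7097, running total 516.71
Total 516.71.

516.71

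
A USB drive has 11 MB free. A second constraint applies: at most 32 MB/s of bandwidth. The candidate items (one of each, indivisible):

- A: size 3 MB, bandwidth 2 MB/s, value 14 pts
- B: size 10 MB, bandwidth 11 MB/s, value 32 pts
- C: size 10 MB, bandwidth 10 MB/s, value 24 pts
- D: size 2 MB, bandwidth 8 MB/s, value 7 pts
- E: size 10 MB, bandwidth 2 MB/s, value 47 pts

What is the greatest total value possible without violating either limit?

47 pts

Feasible sets respecting both limits:
- E: size 10, bandwidth 2, value 47
- B: size 10, bandwidth 11, value 32
- C: size 10, bandwidth 10, value 24
- A+D: size 5, bandwidth 10, value 21
Best: 47 pts.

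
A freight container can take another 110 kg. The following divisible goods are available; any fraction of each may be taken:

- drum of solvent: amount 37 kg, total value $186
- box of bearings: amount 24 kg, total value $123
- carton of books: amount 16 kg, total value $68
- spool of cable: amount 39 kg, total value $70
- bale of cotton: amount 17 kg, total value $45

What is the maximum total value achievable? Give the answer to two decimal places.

450.72

Take in order of value per unit:
- box of bearings (123/24 per unit): all 24 → value 123, running total 123.00
- drum of solvent (186/37 per unit): all 37 → value 186, running total 309.00
- carton of books (68/16 per unit): all 16 → value 68, running total 377.00
- bale of cotton (45/17 per unit): all 17 → value 45, running total 422.00
- spool of cable (70/39 per unit): 16 of 39 → value 16×70/39 = 28.7179, running total 450.72
Total 450.72.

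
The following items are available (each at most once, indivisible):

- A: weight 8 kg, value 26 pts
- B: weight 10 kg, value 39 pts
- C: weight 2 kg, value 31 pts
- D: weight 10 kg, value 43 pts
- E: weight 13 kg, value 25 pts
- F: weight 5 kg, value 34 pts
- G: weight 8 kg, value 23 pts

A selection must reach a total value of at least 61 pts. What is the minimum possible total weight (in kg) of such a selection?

Subsets with value ≥ 61, sorted by total weight:
- C+F: weight 7, value 65
- C+D: weight 12, value 74
Minimum weight: 7 kg.

7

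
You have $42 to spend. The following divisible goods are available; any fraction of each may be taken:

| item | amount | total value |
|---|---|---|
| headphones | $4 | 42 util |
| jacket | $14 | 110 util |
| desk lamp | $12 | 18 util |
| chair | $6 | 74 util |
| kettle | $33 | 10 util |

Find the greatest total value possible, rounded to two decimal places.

245.82

Take in order of value per unit:
- chair (74/6 per unit): all 6 → value 74, running total 74.00
- headphones (42/4 per unit): all 4 → value 42, running total 116.00
- jacket (110/14 per unit): all 14 → value 110, running total 226.00
- desk lamp (18/12 per unit): all 12 → value 18, running total 244.00
- kettle (10/33 per unit): 6 of 33 → value 6×10/33 = 1.8182, running total 245.82
Total 245.82.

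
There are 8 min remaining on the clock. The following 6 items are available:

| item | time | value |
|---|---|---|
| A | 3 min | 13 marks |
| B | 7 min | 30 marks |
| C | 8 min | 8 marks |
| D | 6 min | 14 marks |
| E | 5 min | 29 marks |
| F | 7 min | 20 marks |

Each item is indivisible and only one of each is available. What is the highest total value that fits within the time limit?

42 marks

Check high-value combinations within 8 min:
- A+E: time 3+5=8, value 13+29=42
- B: time 7, value 30
- E: time 5, value 29
- F: time 7, value 20
Best: 42 marks.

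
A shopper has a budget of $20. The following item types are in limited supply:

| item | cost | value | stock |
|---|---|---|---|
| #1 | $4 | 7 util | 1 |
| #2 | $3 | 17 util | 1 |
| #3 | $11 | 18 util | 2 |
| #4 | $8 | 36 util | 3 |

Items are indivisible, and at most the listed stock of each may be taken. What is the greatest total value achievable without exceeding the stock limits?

89 util

Top feasible selections:
- 1×#2 + 2×#4: cost 19, value 89
- 1×#1 + 2×#4: cost 20, value 79
- 2×#4: cost 16, value 72
Best: 89 util.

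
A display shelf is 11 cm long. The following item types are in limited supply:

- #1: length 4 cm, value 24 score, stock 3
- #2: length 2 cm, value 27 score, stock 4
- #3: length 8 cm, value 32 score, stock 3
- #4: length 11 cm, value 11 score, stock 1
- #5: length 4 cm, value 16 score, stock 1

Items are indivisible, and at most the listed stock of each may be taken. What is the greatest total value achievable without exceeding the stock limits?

Best selections within length 11 and stock limits:
- 4×#2: length 8, value 108
- 1×#1 + 3×#2: length 10, value 105
- 3×#2 + 1×#5: length 10, value 97
- 3×#2: length 6, value 81
Best: 108 score.

108 score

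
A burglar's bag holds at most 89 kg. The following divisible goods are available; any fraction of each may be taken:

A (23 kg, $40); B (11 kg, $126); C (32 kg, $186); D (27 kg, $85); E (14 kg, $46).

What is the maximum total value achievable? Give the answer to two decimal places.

451.70

Take in order of value per unit:
- B (126/11 per unit): all 11 → value 126, running total 126.00
- C (186/32 per unit): all 32 → value 186, running total 312.00
- E (46/14 per unit): all 14 → value 46, running total 358.00
- D (85/27 per unit): all 27 → value 85, running total 443.00
- A (40/23 per unit): 5 of 23 → value 5×40/23 = 8.6957, running total 451.70
Total 451.70.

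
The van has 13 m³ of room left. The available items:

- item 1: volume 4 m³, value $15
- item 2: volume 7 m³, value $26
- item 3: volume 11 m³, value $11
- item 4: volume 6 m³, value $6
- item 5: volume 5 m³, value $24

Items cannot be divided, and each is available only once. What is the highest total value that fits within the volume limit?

$50

Check high-value combinations within 13 m³:
- item 2+item 5: volume 7+5=12, value 26+24=50
- item 1+item 2: volume 4+7=11, value 15+26=41
- item 1+item 5: volume 4+5=9, value 15+24=39
- item 2+item 4: volume 7+6=13, value 26+6=32
- item 4+item 5: volume 6+5=11, value 6+24=30
Best: $50.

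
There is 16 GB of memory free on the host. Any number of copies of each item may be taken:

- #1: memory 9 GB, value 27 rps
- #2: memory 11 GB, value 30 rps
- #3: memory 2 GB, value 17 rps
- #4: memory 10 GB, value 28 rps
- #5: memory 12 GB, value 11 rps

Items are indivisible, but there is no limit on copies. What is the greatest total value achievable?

136 rps

Best value-per-unit is #3 at 17/2, and filling with it alone uses memory 8×2=16. No mix of the others beats 8×17 = 136.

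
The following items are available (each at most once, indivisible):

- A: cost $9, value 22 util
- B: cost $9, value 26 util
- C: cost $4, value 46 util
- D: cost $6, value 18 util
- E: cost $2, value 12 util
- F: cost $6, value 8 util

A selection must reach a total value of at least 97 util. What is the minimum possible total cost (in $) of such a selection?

21

Subsets with value ≥ 97, sorted by total cost:
- B+C+D+E: cost 21, value 102
- A+C+D+E: cost 21, value 98
Minimum cost: 21 $.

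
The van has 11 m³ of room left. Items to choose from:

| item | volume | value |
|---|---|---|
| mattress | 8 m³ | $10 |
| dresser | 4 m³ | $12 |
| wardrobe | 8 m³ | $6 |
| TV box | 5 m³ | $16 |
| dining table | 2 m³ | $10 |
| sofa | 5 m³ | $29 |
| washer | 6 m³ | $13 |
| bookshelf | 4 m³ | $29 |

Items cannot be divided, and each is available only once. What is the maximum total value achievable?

Check high-value combinations within 11 m³:
- dining table+sofa+bookshelf: volume 2+5+4=11, value 10+29+29=68
- sofa+bookshelf: volume 5+4=9, value 29+29=58
- TV box+dining table+bookshelf: volume 5+2+4=11, value 16+10+29=55
- dresser+dining table+bookshelf: volume 4+2+4=10, value 12+10+29=51
- dresser+dining table+sofa: volume 4+2+5=11, value 12+10+29=51
Best: $68.

$68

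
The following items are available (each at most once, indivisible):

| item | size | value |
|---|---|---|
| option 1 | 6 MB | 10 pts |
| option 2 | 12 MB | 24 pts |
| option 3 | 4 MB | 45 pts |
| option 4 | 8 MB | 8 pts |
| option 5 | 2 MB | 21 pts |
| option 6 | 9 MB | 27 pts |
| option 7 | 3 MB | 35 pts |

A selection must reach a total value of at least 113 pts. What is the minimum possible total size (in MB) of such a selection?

18

Subsets with value ≥ 113, sorted by total size:
- option 3+option 5+option 6+option 7: size 18, value 128
- option 2+option 3+option 5+option 7: size 21, value 125
- option 1+option 3+option 6+option 7: size 22, value 117
Minimum size: 18 MB.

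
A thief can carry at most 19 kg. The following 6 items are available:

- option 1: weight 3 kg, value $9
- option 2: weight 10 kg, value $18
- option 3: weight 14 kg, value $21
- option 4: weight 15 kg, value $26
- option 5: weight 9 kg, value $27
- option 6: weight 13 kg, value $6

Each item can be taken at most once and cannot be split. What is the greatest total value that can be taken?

$45

Check high-value combinations within 19 kg:
- option 2+option 5: weight 10+9=19, value 18+27=45
- option 1+option 5: weight 3+9=12, value 9+27=36
- option 1+option 4: weight 3+15=18, value 9+26=35
Best: $45.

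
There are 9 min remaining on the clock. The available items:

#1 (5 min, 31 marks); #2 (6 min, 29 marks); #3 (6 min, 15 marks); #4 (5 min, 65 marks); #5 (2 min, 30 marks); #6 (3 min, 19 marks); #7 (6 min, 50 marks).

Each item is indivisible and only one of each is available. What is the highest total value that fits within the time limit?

95 marks

Check high-value combinations within 9 min:
- #4+#5: time 5+2=7, value 65+30=95
- #4+#6: time 5+3=8, value 65+19=84
- #5+#7: time 2+6=8, value 30+50=80
- #6+#7: time 3+6=9, value 19+50=69
Best: 95 marks.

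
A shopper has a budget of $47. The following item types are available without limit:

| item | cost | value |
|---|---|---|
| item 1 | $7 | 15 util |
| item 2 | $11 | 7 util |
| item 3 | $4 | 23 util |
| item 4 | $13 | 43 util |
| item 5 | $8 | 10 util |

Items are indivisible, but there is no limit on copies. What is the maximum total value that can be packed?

Best value-per-unit is item 3 at 23/4, and filling with it alone uses cost 11×4=44. No mix of the others beats 11×23 = 253.

253 util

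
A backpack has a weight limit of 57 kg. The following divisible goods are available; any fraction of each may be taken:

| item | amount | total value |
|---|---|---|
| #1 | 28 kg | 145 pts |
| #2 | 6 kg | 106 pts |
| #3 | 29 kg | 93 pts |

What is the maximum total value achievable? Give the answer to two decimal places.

Take in order of value per unit:
- #2 (106/6 per unit): all 6 → value 106, running total 106.00
- #1 (145/28 per unit): all 28 → value 145, running total 251.00
- #3 (93/29 per unit): 23 of 29 → value 23×93/29 = 73.7586, running total 324.76
Total 324.76.

324.76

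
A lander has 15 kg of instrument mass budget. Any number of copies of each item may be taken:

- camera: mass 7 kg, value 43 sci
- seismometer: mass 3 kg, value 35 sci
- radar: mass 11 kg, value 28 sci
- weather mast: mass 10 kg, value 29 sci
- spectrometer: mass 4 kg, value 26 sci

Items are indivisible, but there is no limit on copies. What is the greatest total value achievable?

175 sci

Best value-per-unit is seismometer at 35/3, and filling with it alone uses mass 5×3=15. No mix of the others beats 5×35 = 175.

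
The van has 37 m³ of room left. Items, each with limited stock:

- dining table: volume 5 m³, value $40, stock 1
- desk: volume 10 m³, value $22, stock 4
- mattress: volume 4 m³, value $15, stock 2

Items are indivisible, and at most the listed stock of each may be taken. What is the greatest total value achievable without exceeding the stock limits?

$114

Top feasible selections:
- 1×dining table + 2×desk + 2×mattress: volume 33, value 114
- 1×dining table + 3×desk: volume 35, value 106
Best: $114.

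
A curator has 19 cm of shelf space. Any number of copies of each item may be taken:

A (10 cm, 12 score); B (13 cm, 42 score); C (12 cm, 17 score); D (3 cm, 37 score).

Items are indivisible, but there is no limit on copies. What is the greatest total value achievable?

Best value-per-unit is D at 37/3, and filling with it alone uses length 6×3=18. No mix of the others beats 6×37 = 222.

222 score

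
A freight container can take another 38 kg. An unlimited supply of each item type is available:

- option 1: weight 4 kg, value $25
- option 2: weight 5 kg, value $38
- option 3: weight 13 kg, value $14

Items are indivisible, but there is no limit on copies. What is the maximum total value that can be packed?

Best value-per-unit is option 2 at 38/5; filling with it alone gives 7×38 = 266.
Optimal mix: 2×option 1 + 6×option 2 → weight 38, value 278.

$278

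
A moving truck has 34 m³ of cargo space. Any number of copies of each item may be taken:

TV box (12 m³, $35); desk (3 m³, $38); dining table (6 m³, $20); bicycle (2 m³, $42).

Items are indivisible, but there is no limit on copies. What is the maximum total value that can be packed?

Best value-per-unit is bicycle at 42/2, and filling with it alone uses volume 17×2=34. No mix of the others beats 17×42 = 714.

$714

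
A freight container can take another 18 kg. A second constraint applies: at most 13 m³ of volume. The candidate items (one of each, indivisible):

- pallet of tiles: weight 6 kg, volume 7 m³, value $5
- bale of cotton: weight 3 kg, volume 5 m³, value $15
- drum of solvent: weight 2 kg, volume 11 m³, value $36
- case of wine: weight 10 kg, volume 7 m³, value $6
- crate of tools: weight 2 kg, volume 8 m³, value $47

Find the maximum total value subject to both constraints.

$62

Feasible sets respecting both limits:
- bale of cotton+crate of tools: weight 5, volume 13, value 62
- crate of tools: weight 2, volume 8, value 47
- drum of solvent: weight 2, volume 11, value 36
- bale of cotton+case of wine: weight 13, volume 12, value 21
Best: $62.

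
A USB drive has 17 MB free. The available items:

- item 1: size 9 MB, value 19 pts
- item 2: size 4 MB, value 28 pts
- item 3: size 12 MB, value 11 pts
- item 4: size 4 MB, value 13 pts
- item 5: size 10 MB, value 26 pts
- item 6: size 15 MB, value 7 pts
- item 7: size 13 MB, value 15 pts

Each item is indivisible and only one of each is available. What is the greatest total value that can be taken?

Check high-value combinations within 17 MB:
- item 1+item 2+item 4: size 9+4+4=17, value 19+28+13=60
- item 2+item 5: size 4+10=14, value 28+26=54
- item 1+item 2: size 9+4=13, value 19+28=47
Best: 60 pts.

60 pts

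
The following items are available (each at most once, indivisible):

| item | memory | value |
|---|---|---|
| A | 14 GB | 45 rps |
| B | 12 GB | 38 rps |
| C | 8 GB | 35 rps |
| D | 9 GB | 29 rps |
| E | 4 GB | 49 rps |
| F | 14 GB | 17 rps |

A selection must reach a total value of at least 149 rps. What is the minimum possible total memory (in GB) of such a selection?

Subsets with value ≥ 149, sorted by total memory:
- B+C+D+E: memory 33, value 151
- A+C+D+E: memory 35, value 158
- A+B+C+E: memory 38, value 167
- A+B+D+E: memory 39, value 161
Minimum memory: 33 GB.

33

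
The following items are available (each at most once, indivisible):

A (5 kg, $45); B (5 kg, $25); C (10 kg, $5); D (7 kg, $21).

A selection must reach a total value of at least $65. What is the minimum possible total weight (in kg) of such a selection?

10

Subsets with value ≥ 65, sorted by total weight:
- A+B: weight 10, value 70
- A+D: weight 12, value 66
- A+B+D: weight 17, value 91
Minimum weight: 10 kg.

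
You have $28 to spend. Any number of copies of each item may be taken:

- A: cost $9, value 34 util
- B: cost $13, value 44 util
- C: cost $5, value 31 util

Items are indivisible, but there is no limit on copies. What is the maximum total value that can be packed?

155 util

Best value-per-unit is C at 31/5, and filling with it alone uses cost 5×5=25. No mix of the others beats 5×31 = 155.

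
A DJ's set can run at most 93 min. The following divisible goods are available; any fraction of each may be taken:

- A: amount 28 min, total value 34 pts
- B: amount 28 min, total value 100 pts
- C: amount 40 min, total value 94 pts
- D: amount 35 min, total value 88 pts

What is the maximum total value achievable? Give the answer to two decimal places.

Take in order of value per unit:
- B (100/28 per unit): all 28 → value 100, running total 100.00
- D (88/35 per unit): all 35 → value 88, running total 188.00
- C (94/40 per unit): 30 of 40 → value 30×94/40 = 70.5000, running total 258.50
Total 258.50.

258.50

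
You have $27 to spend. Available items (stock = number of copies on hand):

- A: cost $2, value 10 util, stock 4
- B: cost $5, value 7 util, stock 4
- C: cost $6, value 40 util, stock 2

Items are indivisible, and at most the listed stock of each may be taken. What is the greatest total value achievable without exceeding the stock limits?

127 util

Best selections within cost 27 and stock limits:
- 4×A + 1×B + 2×C: cost 25, value 127
- 4×A + 2×C: cost 20, value 120
- 3×A + 1×B + 2×C: cost 23, value 117
Best: 127 util.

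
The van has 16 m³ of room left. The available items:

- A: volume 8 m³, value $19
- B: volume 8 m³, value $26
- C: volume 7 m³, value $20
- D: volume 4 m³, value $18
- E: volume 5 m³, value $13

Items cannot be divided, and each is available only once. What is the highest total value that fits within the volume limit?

$51

Check high-value combinations within 16 m³:
- C+D+E: volume 7+4+5=16, value 20+18+13=51
- B+C: volume 8+7=15, value 26+20=46
- A+B: volume 8+8=16, value 19+26=45
Best: $51.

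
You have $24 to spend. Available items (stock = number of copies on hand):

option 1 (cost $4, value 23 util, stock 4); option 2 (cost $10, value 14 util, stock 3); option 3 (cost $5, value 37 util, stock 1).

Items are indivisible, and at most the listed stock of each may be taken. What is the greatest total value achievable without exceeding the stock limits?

129 util

Top feasible selections:
- 4×option 1 + 1×option 3: cost 21, value 129
- 3×option 1 + 1×option 3: cost 17, value 106
- 2×option 1 + 1×option 2 + 1×option 3: cost 23, value 97
- 4×option 1: cost 16, value 92
Best: 129 util.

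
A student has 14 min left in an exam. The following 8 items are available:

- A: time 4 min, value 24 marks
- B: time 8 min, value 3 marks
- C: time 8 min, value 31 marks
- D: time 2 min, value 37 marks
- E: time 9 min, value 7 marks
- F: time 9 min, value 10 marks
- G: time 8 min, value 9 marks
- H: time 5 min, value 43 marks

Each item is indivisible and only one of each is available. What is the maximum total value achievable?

104 marks

Check high-value combinations within 14 min:
- A+D+H: time 4+2+5=11, value 24+37+43=104
- A+C+D: time 4+8+2=14, value 24+31+37=92
- D+H: time 2+5=7, value 37+43=80
- C+H: time 8+5=13, value 31+43=74
- A+D+G: time 4+2+8=14, value 24+37+9=70
Best: 104 marks.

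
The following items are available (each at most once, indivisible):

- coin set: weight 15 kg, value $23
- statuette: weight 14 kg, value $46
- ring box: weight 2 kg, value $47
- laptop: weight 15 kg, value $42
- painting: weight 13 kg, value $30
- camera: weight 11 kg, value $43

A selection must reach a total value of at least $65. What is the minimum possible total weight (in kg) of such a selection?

13

Subsets with value ≥ 65, sorted by total weight:
- ring box+camera: weight 13, value 90
- ring box+painting: weight 15, value 77
Minimum weight: 13 kg.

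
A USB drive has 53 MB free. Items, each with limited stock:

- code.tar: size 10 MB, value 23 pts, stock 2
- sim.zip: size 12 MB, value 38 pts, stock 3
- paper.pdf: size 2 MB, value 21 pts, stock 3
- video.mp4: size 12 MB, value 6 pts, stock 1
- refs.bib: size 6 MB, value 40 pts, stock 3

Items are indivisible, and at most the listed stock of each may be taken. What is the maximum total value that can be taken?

Top feasible selections:
- 2×sim.zip + 3×paper.pdf + 3×refs.bib: size 48, value 259
- 1×code.tar + 1×sim.zip + 3×paper.pdf + 3×refs.bib: size 46, value 244
Best: 259 pts.

259 pts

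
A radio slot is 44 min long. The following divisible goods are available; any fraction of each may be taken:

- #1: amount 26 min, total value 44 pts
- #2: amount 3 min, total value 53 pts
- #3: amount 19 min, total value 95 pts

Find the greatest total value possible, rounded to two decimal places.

185.23

Take in order of value per unit:
- #2 (53/3 per unit): all 3 → value 53, running total 53.00
- #3 (95/19 per unit): all 19 → value 95, running total 148.00
- #1 (44/26 per unit): 22 of 26 → value 22×44/26 = 37.2308, running total 185.23
Total 185.23.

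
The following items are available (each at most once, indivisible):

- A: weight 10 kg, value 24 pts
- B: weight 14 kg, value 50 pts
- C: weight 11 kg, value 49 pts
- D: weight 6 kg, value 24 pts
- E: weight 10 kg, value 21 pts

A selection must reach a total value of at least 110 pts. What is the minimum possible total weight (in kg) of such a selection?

31

Subsets with value ≥ 110, sorted by total weight:
- B+C+D: weight 31, value 123
- A+B+C: weight 35, value 123
- B+C+E: weight 35, value 120
Minimum weight: 31 kg.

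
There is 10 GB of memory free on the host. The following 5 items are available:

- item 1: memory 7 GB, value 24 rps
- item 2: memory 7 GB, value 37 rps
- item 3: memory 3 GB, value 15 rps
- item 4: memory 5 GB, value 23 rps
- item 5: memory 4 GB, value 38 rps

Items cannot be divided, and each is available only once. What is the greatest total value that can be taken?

61 rps

Check high-value combinations within 10 GB:
- item 4+item 5: memory 5+4=9, value 23+38=61
- item 3+item 5: memory 3+4=7, value 15+38=53
- item 2+item 3: memory 7+3=10, value 37+15=52
- item 1+item 3: memory 7+3=10, value 24+15=39
Best: 61 rps.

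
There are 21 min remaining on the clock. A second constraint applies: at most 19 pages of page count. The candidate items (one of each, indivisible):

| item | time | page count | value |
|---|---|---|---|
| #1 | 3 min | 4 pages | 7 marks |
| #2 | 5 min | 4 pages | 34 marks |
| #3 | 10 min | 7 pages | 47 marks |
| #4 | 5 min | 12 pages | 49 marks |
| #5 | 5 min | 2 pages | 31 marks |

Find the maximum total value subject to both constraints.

114 marks

Feasible sets respecting both limits:
- #2+#4+#5: time 15, page count 18, value 114
- #2+#3+#5: time 20, page count 13, value 112
- #3+#4: time 15, page count 19, value 96
Best: 114 marks.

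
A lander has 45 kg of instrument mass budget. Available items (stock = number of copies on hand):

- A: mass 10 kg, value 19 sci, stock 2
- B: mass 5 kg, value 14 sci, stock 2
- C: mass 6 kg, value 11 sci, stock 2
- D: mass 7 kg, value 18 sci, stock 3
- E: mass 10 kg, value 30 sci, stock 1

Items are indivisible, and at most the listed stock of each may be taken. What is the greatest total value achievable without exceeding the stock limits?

113 sci

Top feasible selections:
- 1×A + 2×B + 2×D + 1×E: mass 44, value 113
- 2×B + 3×D + 1×E: mass 41, value 112
- 1×A + 1×B + 1×C + 2×D + 1×E: mass 45, value 110
- 1×B + 1×C + 3×D + 1×E: mass 42, value 109
Best: 113 sci.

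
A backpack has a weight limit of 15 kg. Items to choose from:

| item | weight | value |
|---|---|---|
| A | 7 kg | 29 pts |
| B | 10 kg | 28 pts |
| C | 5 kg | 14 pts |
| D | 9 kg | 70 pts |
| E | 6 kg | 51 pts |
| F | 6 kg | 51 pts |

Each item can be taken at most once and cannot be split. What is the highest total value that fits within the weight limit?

121 pts

This is a 0/1 knapsack; check combinations near the capacity.
- D+E: weight 9+6=15, value 70+51=121
- D+F: weight 9+6=15, value 70+51=121
- E+F: weight 6+6=12, value 51+51=102
- C+D: weight 5+9=14, value 14+70=84
- A+E: weight 7+6=13, value 29+51=80
Best: 121 pts.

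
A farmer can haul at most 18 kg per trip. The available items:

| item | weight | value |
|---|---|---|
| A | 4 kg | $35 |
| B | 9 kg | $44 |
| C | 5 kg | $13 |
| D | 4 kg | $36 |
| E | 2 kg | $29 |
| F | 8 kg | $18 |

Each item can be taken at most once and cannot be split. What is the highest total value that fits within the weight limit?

$118

Check high-value combinations within 18 kg:
- A+D+E+F: weight 4+4+2+8=18, value 35+36+29+18=118
- A+B+D: weight 4+9+4=17, value 35+44+36=115
- A+C+D+E: weight 4+5+4+2=15, value 35+13+36+29=113
- B+D+E: weight 9+4+2=15, value 44+36+29=109
Best: $118.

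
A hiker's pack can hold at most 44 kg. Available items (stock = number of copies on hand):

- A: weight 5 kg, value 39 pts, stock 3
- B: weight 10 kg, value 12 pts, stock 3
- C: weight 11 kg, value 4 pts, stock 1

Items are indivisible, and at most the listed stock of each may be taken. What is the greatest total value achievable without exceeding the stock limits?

Best selections within weight 44 and stock limits:
- 3×A + 2×B: weight 35, value 141
- 3×A + 1×B + 1×C: weight 36, value 133
Best: 141 pts.

141 pts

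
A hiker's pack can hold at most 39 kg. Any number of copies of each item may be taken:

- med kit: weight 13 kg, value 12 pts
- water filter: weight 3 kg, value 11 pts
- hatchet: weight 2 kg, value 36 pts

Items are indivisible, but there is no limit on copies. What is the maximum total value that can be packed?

684 pts

Best value-per-unit is hatchet at 36/2, and filling with it alone uses weight 19×2=38. No mix of the others beats 19×36 = 684.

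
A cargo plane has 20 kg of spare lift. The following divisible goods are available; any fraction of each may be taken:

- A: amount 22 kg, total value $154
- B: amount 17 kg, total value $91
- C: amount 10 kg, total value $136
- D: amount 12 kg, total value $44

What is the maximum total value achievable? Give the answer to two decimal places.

206.00

Take in order of value per unit:
- C (136/10 per unit): all 10 → value 136, running total 136.00
- A (154/22 per unit): 10 of 22 → value 10×154/22 = 70.0000, running total 206.00
Total 206.00.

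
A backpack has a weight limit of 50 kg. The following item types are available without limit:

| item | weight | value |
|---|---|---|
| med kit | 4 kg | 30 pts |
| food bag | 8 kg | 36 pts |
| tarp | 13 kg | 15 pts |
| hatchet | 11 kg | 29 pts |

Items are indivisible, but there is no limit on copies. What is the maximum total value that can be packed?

360 pts

Best value-per-unit is med kit at 30/4, and filling with it alone uses weight 12×4=48. No mix of the others beats 12×30 = 360.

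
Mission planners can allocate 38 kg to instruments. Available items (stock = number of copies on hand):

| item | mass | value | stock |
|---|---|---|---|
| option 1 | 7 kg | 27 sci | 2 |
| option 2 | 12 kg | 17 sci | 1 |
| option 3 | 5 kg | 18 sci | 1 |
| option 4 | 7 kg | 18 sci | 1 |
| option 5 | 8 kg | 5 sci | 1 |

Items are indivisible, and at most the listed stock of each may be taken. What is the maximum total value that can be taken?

Best selections within mass 38 and stock limits:
- 2×option 1 + 1×option 2 + 1×option 3 + 1×option 4: mass 38, value 107
- 2×option 1 + 1×option 3 + 1×option 4 + 1×option 5: mass 34, value 95
- 2×option 1 + 1×option 3 + 1×option 4: mass 26, value 90
Best: 107 sci.

107 sci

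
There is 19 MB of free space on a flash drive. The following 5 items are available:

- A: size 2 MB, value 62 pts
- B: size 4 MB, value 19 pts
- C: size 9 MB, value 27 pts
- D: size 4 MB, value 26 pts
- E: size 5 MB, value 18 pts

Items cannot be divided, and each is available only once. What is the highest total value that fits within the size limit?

Check high-value combinations within 19 MB:
- A+B+C+D: size 2+4+9+4=19, value 62+19+27+26=134
- A+B+D+E: size 2+4+4+5=15, value 62+19+26+18=125
- A+C+D: size 2+9+4=15, value 62+27+26=115
- A+B+C: size 2+4+9=15, value 62+19+27=108
Best: 134 pts.

134 pts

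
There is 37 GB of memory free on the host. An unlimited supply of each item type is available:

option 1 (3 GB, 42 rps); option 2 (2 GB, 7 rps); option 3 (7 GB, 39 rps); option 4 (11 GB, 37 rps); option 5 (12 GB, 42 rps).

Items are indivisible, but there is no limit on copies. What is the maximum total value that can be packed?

504 rps

Best value-per-unit is option 1 at 42/3, and filling with it alone uses memory 12×3=36. No mix of the others beats 12×42 = 504.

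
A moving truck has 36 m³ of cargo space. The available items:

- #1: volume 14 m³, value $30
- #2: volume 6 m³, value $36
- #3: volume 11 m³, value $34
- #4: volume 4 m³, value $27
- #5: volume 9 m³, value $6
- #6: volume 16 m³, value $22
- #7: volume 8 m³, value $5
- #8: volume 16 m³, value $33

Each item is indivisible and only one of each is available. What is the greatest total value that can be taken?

$127

Check high-value combinations within 36 m³:
- #1+#2+#3+#4: volume 14+6+11+4=35, value 30+36+34+27=127
- #2+#3+#4+#5: volume 6+11+4+9=30, value 36+34+27+6=103
- #2+#3+#8: volume 6+11+16=33, value 36+34+33=103
- #2+#3+#4+#7: volume 6+11+4+8=29, value 36+34+27+5=102
- #2+#4+#5+#8: volume 6+4+9+16=35, value 36+27+6+33=102
Best: $127.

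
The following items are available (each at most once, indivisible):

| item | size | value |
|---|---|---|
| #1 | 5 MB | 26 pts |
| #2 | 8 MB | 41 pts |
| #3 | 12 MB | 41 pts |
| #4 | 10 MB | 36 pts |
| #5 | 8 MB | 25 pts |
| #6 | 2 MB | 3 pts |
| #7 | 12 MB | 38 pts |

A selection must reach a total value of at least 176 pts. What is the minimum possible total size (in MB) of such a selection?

Subsets with value ≥ 176, sorted by total size:
- #1+#2+#3+#4+#7: size 47, value 182
- #1+#2+#3+#4+#6+#7: size 49, value 185
- #2+#3+#4+#5+#7: size 50, value 181
- #2+#3+#4+#5+#6+#7: size 52, value 184
Minimum size: 47 MB.

47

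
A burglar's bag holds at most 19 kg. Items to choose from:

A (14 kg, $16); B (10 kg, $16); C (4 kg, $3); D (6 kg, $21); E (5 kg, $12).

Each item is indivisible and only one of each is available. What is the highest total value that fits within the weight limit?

This is a 0/1 knapsack; check combinations near the capacity.
- B+D: weight 10+6=16, value 16+21=37
- C+D+E: weight 4+6+5=15, value 3+21+12=36
- D+E: weight 6+5=11, value 21+12=33
- B+C+E: weight 10+4+5=19, value 16+3+12=31
Best: $37.

$37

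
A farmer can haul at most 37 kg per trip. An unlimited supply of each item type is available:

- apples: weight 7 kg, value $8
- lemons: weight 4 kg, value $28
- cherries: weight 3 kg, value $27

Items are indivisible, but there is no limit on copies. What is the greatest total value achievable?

$325

Best value-per-unit is cherries at 27/3; filling with it alone gives 12×27 = 324.
Optimal mix: 1×lemons + 11×cherries → weight 37, value 325.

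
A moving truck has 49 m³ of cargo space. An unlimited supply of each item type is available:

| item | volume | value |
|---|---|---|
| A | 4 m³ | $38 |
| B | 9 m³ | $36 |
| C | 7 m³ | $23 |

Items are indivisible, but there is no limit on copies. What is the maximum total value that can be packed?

Best value-per-unit is A at 38/4, and filling with it alone uses volume 12×4=48. No mix of the others beats 12×38 = 456.

$456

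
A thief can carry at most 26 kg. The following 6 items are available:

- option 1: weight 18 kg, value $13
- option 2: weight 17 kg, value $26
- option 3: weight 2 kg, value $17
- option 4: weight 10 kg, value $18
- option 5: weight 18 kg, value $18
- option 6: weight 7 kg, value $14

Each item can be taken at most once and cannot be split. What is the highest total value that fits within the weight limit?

$57

Check high-value combinations within 26 kg:
- option 2+option 3+option 6: weight 17+2+7=26, value 26+17+14=57
- option 3+option 4+option 6: weight 2+10+7=19, value 17+18+14=49
- option 2+option 3: weight 17+2=19, value 26+17=43
Best: $57.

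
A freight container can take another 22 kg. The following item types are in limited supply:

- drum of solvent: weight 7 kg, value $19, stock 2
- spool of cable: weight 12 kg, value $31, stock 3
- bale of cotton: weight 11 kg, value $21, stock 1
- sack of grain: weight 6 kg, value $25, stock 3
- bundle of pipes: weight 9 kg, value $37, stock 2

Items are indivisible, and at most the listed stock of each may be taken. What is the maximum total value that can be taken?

$87

Top feasible selections:
- 2×sack of grain + 1×bundle of pipes: weight 21, value 87
- 1×drum of solvent + 1×sack of grain + 1×bundle of pipes: weight 22, value 81
Best: $87.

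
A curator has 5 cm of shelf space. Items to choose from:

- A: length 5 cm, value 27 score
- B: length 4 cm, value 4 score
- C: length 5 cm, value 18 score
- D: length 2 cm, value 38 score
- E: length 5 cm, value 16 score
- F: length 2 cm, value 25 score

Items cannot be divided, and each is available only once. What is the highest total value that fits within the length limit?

63 score

This is a 0/1 knapsack; check combinations near the capacity.
- D+F: length 2+2=4, value 38+25=63
- D: length 2, value 38
- A: length 5, value 27
- F: length 2, value 25
- C: length 5, value 18
Best: 63 score.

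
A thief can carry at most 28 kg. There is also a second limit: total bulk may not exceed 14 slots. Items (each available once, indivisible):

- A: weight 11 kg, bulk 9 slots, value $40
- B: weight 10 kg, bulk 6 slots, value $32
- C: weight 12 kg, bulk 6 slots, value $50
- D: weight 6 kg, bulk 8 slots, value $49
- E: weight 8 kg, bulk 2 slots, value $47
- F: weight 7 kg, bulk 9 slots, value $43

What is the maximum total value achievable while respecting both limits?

$99

Feasible sets respecting both limits:
- C+D: weight 18, bulk 14, value 99
- C+E: weight 20, bulk 8, value 97
- D+E: weight 14, bulk 10, value 96
- E+F: weight 15, bulk 11, value 90
Best: $99.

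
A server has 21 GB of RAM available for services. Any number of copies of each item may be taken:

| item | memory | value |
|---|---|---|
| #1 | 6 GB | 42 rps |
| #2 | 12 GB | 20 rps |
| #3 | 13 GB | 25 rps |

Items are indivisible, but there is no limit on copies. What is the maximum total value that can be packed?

Best value-per-unit is #1 at 42/6, and filling with it alone uses memory 3×6=18. No mix of the others beats 3×42 = 126.

126 rps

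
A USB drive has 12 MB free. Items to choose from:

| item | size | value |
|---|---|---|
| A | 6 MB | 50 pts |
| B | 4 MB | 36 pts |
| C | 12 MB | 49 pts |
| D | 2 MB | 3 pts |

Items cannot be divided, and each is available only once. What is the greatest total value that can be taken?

Check high-value combinations within 12 MB:
- A+B+D: size 6+4+2=12, value 50+36+3=89
- A+B: size 6+4=10, value 50+36=86
- A+D: size 6+2=8, value 50+3=53
- A: size 6, value 50
- C: size 12, value 49
Best: 89 pts.

89 pts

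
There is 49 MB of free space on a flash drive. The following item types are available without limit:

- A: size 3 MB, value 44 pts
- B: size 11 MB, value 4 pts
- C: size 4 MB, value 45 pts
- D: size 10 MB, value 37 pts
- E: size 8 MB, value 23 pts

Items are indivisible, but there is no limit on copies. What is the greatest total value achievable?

705 pts

Best value-per-unit is A at 44/3; filling with it alone gives 16×44 = 704.
Optimal mix: 15×A + 1×C → size 49, value 705.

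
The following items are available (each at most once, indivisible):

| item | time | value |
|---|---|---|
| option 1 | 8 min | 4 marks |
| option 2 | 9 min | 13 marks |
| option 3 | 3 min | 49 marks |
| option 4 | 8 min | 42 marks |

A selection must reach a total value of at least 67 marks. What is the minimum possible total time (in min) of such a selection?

Subsets with value ≥ 67, sorted by total time:
- option 3+option 4: time 11, value 91
- option 1+option 3+option 4: time 19, value 95
- option 2+option 3+option 4: time 20, value 104
Minimum time: 11 min.

11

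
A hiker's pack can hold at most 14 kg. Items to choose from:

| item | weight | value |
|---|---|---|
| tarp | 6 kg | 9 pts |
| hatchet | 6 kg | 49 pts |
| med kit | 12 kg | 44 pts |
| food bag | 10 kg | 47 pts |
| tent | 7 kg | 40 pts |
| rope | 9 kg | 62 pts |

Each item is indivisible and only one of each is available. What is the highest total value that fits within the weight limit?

89 pts

Check high-value combinations within 14 kg:
- hatchet+tent: weight 6+7=13, value 49+40=89
- rope: weight 9, value 62
- tarp+hatchet: weight 6+6=12, value 9+49=58
- hatchet: weight 6, value 49
- tarp+tent: weight 6+7=13, value 9+40=49
Best: 89 pts.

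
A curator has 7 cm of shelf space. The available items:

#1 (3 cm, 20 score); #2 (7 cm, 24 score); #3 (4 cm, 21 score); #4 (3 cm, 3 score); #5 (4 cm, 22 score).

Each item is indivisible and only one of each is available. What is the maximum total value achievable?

42 score

Check high-value combinations within 7 cm:
- #1+#5: length 3+4=7, value 20+22=42
- #1+#3: length 3+4=7, value 20+21=41
- #4+#5: length 3+4=7, value 3+22=25
- #2: length 7, value 24
- #3+#4: length 4+3=7, value 21+3=24
Best: 42 score.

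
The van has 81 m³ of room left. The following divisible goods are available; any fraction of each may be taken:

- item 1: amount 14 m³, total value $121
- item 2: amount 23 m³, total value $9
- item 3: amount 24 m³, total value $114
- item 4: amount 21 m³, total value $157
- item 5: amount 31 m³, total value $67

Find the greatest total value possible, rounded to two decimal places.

439.55

Take in order of value per unit:
- item 1 (121/14 per unit): all 14 → value 121, running total 121.00
- item 4 (157/21 per unit): all 21 → value 157, running total 278.00
- item 3 (114/24 per unit): all 24 → value 114, running total 392.00
- item 5 (67/31 per unit): 22 of 31 → value 22×67/31 = 47.5484, running total 439.55
Total 439.55.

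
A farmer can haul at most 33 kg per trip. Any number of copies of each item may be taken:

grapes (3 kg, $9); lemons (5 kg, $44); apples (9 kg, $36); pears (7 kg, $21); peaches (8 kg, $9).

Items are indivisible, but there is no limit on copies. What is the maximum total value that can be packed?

Best value-per-unit is lemons at 44/5; filling with it alone gives 6×44 = 264.
Optimal mix: 1×grapes + 6×lemons → weight 33, value 273.

$273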